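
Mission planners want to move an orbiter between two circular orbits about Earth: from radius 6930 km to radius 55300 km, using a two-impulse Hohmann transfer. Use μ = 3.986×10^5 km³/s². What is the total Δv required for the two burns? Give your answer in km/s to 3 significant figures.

Transfer-ellipse semi-major axis a_t = (r₁ + r₂)/2 = (6930 + 55300)/2 = 31115 km.
Circular speed at r₁: v₁ = √(μ/r₁) = √(3.986×10^5/6930) = 7.58406 km/s.
Transfer-orbit speed at r₁ (vis-viva): v_p = √[μ(2/r₁ − 1/a_t)] = 10.1107 km/s.
First burn Δv₁ = |v_p − v₁| = 2.5266 km/s.
At r₂, v₂ = √(μ/r₂) = 2.68476 km/s.
Transfer-orbit speed at r₂: v_a = √[μ(2/r₂ − 1/a_t)] = 1.26703 km/s.
Second burn Δv₂ = |v₂ − v_a| = 1.4177 km/s.
Total Δv = Δv₁ + Δv₂ = 3.944 km/s.

Δv = 3.94 km/s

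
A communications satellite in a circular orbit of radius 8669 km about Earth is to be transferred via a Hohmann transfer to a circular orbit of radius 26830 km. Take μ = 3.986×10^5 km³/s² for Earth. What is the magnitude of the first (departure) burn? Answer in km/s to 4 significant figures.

Δv₁ = 1.556 km/s

The Hohmann ellipse has a_t = (r₁ + r₂)/2 = 17749.5 km.
On the circular orbit at r = 8669 km, v_c = √(μ/r) = 6.781 km/s.
Vis-viva on the transfer ellipse at r = 8669 km gives v_t = √[μ(2/r − 1/a_t)] = 8.337 km/s.
Δv₁ = |v_t − v_c| = |8.337 − 6.781| = 1.556 km/s.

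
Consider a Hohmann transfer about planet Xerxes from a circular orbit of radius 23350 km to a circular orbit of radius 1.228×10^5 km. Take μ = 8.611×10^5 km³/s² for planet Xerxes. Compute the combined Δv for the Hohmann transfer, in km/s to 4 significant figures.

The Hohmann ellipse has a_t = (r₁ + r₂)/2 = 73075 km.
At r₁ the circular-orbit speed is v₁ = √(μ/r₁) = 6.07272 km/s.
Transfer-orbit speed at r₁ (vis-viva): v_p = √[μ(2/r₁ − 1/a_t)] = 7.87224 km/s.
First burn Δv₁ = |v_p − v₁| = 1.800 km/s.
Circular speed at r₂: v₂ = √(μ/r₂) = 2.648 km/s.
Transfer-orbit speed at r₂: v_a = √[μ(2/r₂ − 1/a_t)] = 1.497 km/s.
Second burn Δv₂ = |v₂ − v_a| = 1.151 km/s.
Δv = Δv₁ + Δv₂ = 1.800 + 1.151 = 2.951 km/s.

Δv = 2.951 km/s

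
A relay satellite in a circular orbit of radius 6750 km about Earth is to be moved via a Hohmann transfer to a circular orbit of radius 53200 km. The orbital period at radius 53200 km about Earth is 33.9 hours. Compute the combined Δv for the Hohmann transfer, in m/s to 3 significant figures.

From Kepler's third law T² = 4π²r³/μ at r = 53200 km, T = 33.9 hours = 33.9 × 3600 s = 1.2204×10^5 s: μ = 4π²r³/T² = 3.99108×10^5 km³/s².
The Hohmann ellipse has a_t = (r₁ + r₂)/2 = 29975 km.
At r₁ the circular-orbit speed is v₁ = √(μ/r₁) = 7.6894 km/s.
On the transfer ellipse at r₁, vis-viva gives v_p = √[μ(2/r₁ − 1/a_t)] = 10.244 km/s.
First burn Δv₁ = |v_p − v₁| = 2.555 km/s.
At r₂, v₂ = √(μ/r₂) = 2.739 km/s.
Transfer-orbit speed at r₂: v_a = √[μ(2/r₂ − 1/a_t)] = 1.300 km/s.
Second burn Δv₂ = |v₂ − v_a| = 1.439 km/s.
Total Δv = Δv₁ + Δv₂ = 3.994 km/s.

Δv = 3990 m/s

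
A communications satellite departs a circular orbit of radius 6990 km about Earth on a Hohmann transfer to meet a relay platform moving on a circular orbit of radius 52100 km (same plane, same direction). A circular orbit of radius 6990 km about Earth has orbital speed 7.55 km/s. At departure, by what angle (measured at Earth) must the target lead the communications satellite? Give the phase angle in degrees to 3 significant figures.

From the circular-orbit relation v² = μ/r at r = 6990 km: μ = v²r = (7.55)² × 6990 = 3.98447×10^5 km³/s².
Transfer-ellipse semi-major axis a_t = (r₁ + r₂)/2 = (6990 + 52100)/2 = 29545 km.
Transfer time t = π√(a_t³/μ) = 25275 s.
The target's mean motion on its circular orbit is ω₂ = √(μ/r₂³) = 5.3080×10^-5 rad/s.
Angle swept by the target during transfer: ω₂·t = 1.3416 rad = 76.87°.
Arrival is 180° from departure on the ellipse, so φ = 180° − 76.87° = 103°.

φ = 103°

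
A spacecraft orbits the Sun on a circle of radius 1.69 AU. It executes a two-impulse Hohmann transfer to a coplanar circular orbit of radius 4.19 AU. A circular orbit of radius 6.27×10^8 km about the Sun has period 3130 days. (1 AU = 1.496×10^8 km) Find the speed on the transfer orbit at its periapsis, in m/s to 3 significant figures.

From Kepler's third law T² = 4π²r³/μ at r = 6.27×10^8 km, T = 3130 days = 3130 × 86400 s = 2.70432×10^8 s: μ = 4π²r³/T² = 1.33060×10^11 km³/s².
In km: r₁ = 1.69 × 1.496×10^8 = 2.52824×10^8 km; r₂ = 4.19 × 1.496×10^8 = 6.26824×10^8 km.
Semi-major axis of the transfer orbit: a_t = (2.52824×10^8 + 6.26824×10^8)/2 = 4.39824×10^8 km.
At periapsis, r = 2.52824×10^8 km.
Applying v² = μ(2/r − 1/a_t): v = 27.39 km/s.

v = 27400 m/s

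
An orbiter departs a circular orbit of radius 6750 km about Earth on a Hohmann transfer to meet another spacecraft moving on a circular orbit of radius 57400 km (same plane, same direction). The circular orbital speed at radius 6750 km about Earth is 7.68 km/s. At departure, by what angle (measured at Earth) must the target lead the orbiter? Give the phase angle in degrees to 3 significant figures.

From the circular-orbit relation v² = μ/r at r = 6750 km: μ = v²r = (7.68)² × 6750 = 3.98131×10^5 km³/s².
The Hohmann ellipse has a_t = (r₁ + r₂)/2 = 32075 km.
The half-period of the transfer ellipse is t = π√(a_t³/μ) = 28601 s.
Target angular speed ω₂ = √(μ/r₂³) = 4.5882×10^-5 rad/s.
Angle swept by the target during transfer: ω₂·t = 1.3123 rad = 75.19°.
The orbiter traverses 180° on the transfer ellipse, so the target must lead by 180° − 75.19° = 105°.

φ = 105°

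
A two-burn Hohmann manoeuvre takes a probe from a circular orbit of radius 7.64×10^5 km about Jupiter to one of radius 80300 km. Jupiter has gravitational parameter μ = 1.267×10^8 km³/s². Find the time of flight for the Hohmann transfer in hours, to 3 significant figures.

t = 21.3 hours

The Hohmann ellipse has a_t = (r₁ + r₂)/2 = 4.2215×10^5 km.
By Kepler's third law the transfer-orbit period is T = 2π√(a_t³/μ), so t = T/2 = 76550 s.
Converting: 76550 s ÷ 3600 s/hour = 21.3 hours.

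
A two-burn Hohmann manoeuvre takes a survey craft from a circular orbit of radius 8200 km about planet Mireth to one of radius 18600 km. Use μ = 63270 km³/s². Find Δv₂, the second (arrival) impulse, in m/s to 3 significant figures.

Δv₂ = 402 m/s

Transfer-ellipse semi-major axis a_t = (r₁ + r₂)/2 = (8200 + 18600)/2 = 13400 km.
Circular speed at r = 18600 km: v_c = √(μ/r) = 1.84435 km/s.
Vis-viva on the transfer ellipse at r = 18600 km gives v_t = √[μ(2/r − 1/a_t)] = 1.44277 km/s.
Δv₂ = |v_t − v_c| = |1.44277 − 1.84435| = 0.4016 km/s.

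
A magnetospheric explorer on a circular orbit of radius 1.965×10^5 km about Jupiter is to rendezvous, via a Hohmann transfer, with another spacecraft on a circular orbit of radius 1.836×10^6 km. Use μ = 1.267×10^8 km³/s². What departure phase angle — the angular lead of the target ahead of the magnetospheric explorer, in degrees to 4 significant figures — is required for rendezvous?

Semi-major axis of the transfer orbit: a_t = (1.965×10^5 + 1.836×10^6)/2 = 1.01625×10^6 km.
The half-period of the transfer ellipse is t = π√(a_t³/μ) = 2.859×10^5 s.
Target angular speed ω₂ = √(μ/r₂³) = 4.525×10^-6 rad/s.
Angle swept by the target during transfer: ω₂·t = 1.2937 rad = 74.12°.
The magnetospheric explorer traverses 180° on the transfer ellipse, so the target must lead by 180° − 74.12° = 105.9°.

φ = 105.9°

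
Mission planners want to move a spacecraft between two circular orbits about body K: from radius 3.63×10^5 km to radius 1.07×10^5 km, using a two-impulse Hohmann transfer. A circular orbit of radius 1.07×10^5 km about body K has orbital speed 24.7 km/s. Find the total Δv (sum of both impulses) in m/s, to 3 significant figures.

From the circular-orbit relation v² = μ/r at r = 1.07×10^5 km: μ = v²r = (24.7)² × 1.07×10^5 = 6.52796×10^7 km³/s².
Transfer-ellipse semi-major axis a_t = (r₁ + r₂)/2 = (3.630×10^5 + 1.070×10^5)/2 = 2.350×10^5 km.
Circular speed at r₁: v₁ = √(μ/r₁) = √(6.52796×10^7/3.630×10^5) = 13.41 km/s.
Transfer-orbit speed at r₁ (v² = μ(2/r − 1/a)): v_a = √[μ(2/r₁ − 1/a_t)] = 9.049 km/s.
First burn Δv₁ = |v_a − v₁| = 4.361 km/s.
Circular speed at r₂: v₂ = √(μ/r₂) = 24.700 km/s.
Transfer-orbit speed at r₂: v_p = √[μ(2/r₂ − 1/a_t)] = 30.698 km/s.
Second burn Δv₂ = |v₂ − v_p| = 5.998 km/s.
Total Δv = Δv₁ + Δv₂ = 10.36 km/s.

Δv = 10400 m/s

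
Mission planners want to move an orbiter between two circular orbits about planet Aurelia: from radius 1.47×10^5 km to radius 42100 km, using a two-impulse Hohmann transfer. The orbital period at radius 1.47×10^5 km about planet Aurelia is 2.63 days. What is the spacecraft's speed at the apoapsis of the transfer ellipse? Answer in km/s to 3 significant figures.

v = 2.71 km/s

From Kepler's third law T² = 4π²r³/μ at r = 1.47×10^5 km, T = 2.63 days = 2.63 × 86400 s = 2.27232×10^5 s: μ = 4π²r³/T² = 2.42869×10^6 km³/s².
The Hohmann ellipse has a_t = (r₁ + r₂)/2 = 94550 km.
The apoapsis of the transfer ellipse is at r = 1.470×10^5 km.
Applying v² = μ(2/r − 1/a_t): v = 2.712 km/s.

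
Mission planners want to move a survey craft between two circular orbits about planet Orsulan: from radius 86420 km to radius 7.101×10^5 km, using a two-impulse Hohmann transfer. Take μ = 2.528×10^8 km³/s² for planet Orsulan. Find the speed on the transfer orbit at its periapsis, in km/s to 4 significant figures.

The Hohmann ellipse has a_t = (r₁ + r₂)/2 = 3.9826×10^5 km.
At periapsis, r = 86420 km.
Applying v² = μ(2/r − 1/a_t): v = 72.22 km/s.

v = 72.22 km/s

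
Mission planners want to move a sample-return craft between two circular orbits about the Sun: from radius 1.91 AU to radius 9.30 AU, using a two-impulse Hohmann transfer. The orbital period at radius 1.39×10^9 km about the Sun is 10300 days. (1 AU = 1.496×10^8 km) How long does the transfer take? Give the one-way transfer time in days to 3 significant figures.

From Kepler's third law T² = 4π²r³/μ at r = 1.39×10^9 km, T = 10300 days = 10300 × 86400 s = 8.8992×10^8 s: μ = 4π²r³/T² = 1.33876×10^11 km³/s².
In km: r₁ = 1.91 × 1.496×10^8 = 2.85736×10^8 km; r₂ = 9.30 × 1.496×10^8 = 1.39128×10^9 km.
Semi-major axis of the transfer orbit: a_t = (2.85736×10^8 + 1.39128×10^9)/2 = 8.38508×10^8 km.
Half the transfer-orbit period gives t = π√(a_t³/μ) = 2.085×10^8 s.
Converting: 2.085×10^8 s ÷ 86400 s/day = 2410 days.

t = 2410 days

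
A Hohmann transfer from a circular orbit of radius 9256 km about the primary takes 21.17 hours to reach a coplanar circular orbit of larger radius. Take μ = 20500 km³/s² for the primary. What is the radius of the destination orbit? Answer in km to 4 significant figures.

r₂ = 36610 km

Transfer time t = 21.17 hours = 76212 s, and t = π√(a_t³/μ).
So a_t = (μ t²/π²)^(1/3) = (20500 × (76212)² / π²)^(1/3) = 22935 km.
Since a_t = (r₁ + r₂)/2, r₂ = 2a_t − r₁ = 2×22935 − 9256 = 36614 km.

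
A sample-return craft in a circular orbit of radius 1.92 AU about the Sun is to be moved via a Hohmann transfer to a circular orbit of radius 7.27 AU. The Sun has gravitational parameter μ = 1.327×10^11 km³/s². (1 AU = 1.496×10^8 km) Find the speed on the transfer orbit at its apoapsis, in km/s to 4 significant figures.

In km: r₁ = 1.92 × 1.496×10^8 = 2.87232×10^8 km; r₂ = 7.27 × 1.496×10^8 = 1.087592×10^9 km.
Semi-major axis of the transfer orbit: a_t = (2.87232×10^8 + 1.087592×10^9)/2 = 6.87412×10^8 km.
At apoapsis, r = 1.087592×10^9 km.
Applying v² = μ(2/r − 1/a_t): v = 7.140 km/s.

v = 7.140 km/s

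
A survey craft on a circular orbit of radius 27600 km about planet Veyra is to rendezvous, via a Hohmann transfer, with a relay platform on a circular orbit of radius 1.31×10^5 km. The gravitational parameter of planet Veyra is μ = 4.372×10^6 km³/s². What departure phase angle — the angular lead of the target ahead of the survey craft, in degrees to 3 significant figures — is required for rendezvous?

φ = 95.2°

The Hohmann ellipse has a_t = (r₁ + r₂)/2 = 79300 km.
Transfer time t = π√(a_t³/μ) = 33552.1 s.
The target's mean motion on its circular orbit is ω₂ = √(μ/r₂³) = 4.40994×10^-5 rad/s.
Angle swept by the target during transfer: ω₂·t = 1.47963 rad = 84.78°.
The survey craft traverses 180° on the transfer ellipse, so the target must lead by 180° − 84.78° = 95.2°.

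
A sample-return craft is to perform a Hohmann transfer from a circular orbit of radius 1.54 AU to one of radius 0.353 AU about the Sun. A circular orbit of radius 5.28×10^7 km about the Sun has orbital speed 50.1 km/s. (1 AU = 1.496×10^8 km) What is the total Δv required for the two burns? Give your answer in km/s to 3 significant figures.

From the circular-orbit relation v² = μ/r at r = 5.28×10^7 km: μ = v²r = (50.1)² × 5.28×10^7 = 1.32529×10^11 km³/s².
In km: r₁ = 1.54 × 1.496×10^8 = 2.30384×10^8 km; r₂ = 0.353 × 1.496×10^8 = 5.28088×10^7 km.
Semi-major axis of the transfer orbit: a_t = (2.30384×10^8 + 5.28088×10^7)/2 = 1.415964×10^8 km.
Circular speed at r₁: v₁ = √(μ/r₁) = √(1.32529×10^11/2.30384×10^8) = 23.984 km/s.
Transfer-orbit speed at r₁ (v² = μ(2/r − 1/a)): v_a = √[μ(2/r₁ − 1/a_t)] = 14.647 km/s.
First burn Δv₁ = |v_a − v₁| = 9.337 km/s.
At r₂, v₂ = √(μ/r₂) = 50.10 km/s.
Transfer-orbit speed at r₂: v_p = √[μ(2/r₂ − 1/a_t)] = 63.90 km/s.
Second burn Δv₂ = |v₂ − v_p| = 13.80 km/s.
Δv = Δv₁ + Δv₂ = 9.337 + 13.80 = 23.14 km/s.

Δv = 23.1 km/s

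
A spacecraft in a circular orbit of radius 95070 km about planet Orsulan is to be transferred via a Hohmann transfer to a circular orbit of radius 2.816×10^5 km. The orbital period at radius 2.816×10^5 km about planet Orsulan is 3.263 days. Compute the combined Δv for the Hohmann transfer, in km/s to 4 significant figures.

From Kepler's third law T² = 4π²r³/μ at r = 2.816×10^5 km, T = 3.263 days = 3.263 × 86400 s = 2.819232×10^5 s: μ = 4π²r³/T² = 1.10916×10^7 km³/s².
Transfer-ellipse semi-major axis a_t = (r₁ + r₂)/2 = (95070 + 2.816×10^5)/2 = 1.88335×10^5 km.
Circular speed at r₁: v₁ = √(μ/r₁) = √(1.10916×10^7/95070) = 10.8013 km/s.
Transfer-orbit speed at r₁ (vis-viva equation): v_p = √[μ(2/r₁ − 1/a_t)] = 13.2077 km/s.
First burn Δv₁ = |v_p − v₁| = 2.406 km/s.
At r₂, v₂ = √(μ/r₂) = 6.276 km/s.
Transfer-orbit speed at r₂: v_a = √[μ(2/r₂ − 1/a_t)] = 4.459 km/s.
Second burn Δv₂ = |v₂ − v_a| = 1.817 km/s.
Total Δv = Δv₁ + Δv₂ = 4.223 km/s.

Δv = 4.223 km/s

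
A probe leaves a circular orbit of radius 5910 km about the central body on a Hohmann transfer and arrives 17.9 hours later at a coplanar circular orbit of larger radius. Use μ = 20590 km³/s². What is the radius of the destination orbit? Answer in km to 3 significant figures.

r₂ = 35200 km

Transfer time t = 17.9 hours = 64440 s, and t = π√(a_t³/μ).
So a_t = (μ t²/π²)^(1/3) = (20590 × (64440)² / π²)^(1/3) = 20538 km.
Since a_t = (r₁ + r₂)/2, r₂ = 2a_t − r₁ = 2×20538 − 5910 = 35166 km.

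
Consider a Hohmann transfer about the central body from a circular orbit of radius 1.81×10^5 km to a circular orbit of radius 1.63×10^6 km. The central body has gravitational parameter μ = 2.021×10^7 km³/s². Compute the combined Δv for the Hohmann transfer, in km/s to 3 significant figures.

Δv = 5.56 km/s

Transfer-ellipse semi-major axis a_t = (r₁ + r₂)/2 = (1.810×10^5 + 1.630×10^6)/2 = 9.055×10^5 km.
Circular speed at r₁: v₁ = √(μ/r₁) = √(2.021×10^7/1.810×10^5) = 10.57 km/s.
On the transfer ellipse at r₁, v² = μ(2/r − 1/a) gives v_p = √[μ(2/r₁ − 1/a_t)] = 14.18 km/s.
First burn Δv₁ = |v_p − v₁| = 3.610 km/s.
At r₂, v₂ = √(μ/r₂) = 3.521 km/s.
Transfer-orbit speed at r₂: v_a = √[μ(2/r₂ − 1/a_t)] = 1.574 km/s.
Second burn Δv₂ = |v₂ − v_a| = 1.947 km/s.
Δv = Δv₁ + Δv₂ = 3.610 + 1.947 = 5.557 km/s.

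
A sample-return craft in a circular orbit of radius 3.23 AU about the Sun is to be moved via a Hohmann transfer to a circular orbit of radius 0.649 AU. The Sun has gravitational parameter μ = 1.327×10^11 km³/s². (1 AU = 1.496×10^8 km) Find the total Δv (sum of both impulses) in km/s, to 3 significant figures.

In km: r₁ = 3.23 × 1.496×10^8 = 4.83208×10^8 km; r₂ = 0.649 × 1.496×10^8 = 9.70904×10^7 km.
Semi-major axis of the transfer orbit: a_t = (4.83208×10^8 + 9.70904×10^7)/2 = 2.901492×10^8 km.
At r₁ the circular-orbit speed is v₁ = √(μ/r₁) = 16.572 km/s.
Transfer-orbit speed at r₁ (vis-viva): v_a = √[μ(2/r₁ − 1/a_t)] = 9.5862 km/s.
First burn Δv₁ = |v_a − v₁| = 6.986 km/s.
At r₂, v₂ = √(μ/r₂) = 36.97 km/s.
Transfer-orbit speed at r₂: v_p = √[μ(2/r₂ − 1/a_t)] = 47.71 km/s.
Second burn Δv₂ = |v₂ − v_p| = 10.74 km/s.
Δv = Δv₁ + Δv₂ = 6.986 + 10.74 = 17.73 km/s.

Δv = 17.7 km/s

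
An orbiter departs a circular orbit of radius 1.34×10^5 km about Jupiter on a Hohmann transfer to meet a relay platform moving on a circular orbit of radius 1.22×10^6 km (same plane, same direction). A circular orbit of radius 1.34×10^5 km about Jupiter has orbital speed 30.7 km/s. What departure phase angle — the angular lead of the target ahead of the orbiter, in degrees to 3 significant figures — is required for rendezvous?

φ = 106°

From the circular-orbit relation v² = μ/r at r = 1.34×10^5 km: μ = v²r = (30.7)² × 1.34×10^5 = 1.26294×10^8 km³/s².
Transfer-ellipse semi-major axis a_t = (r₁ + r₂)/2 = (1.340×10^5 + 1.220×10^6)/2 = 6.770×10^5 km.
Transfer time t = π√(a_t³/μ) = 1.5572×10^5 s.
Target angular speed ω₂ = √(μ/r₂³) = 8.3397×10^-6 rad/s.
Angle swept by the target during transfer: ω₂·t = 1.2987 rad = 74.41°.
The orbiter traverses 180° on the transfer ellipse, so the target must lead by 180° − 74.41° = 106°.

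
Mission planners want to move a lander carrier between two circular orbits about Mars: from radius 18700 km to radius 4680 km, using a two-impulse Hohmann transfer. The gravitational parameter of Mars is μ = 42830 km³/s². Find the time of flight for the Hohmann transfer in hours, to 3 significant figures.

Transfer-ellipse semi-major axis a_t = (r₁ + r₂)/2 = (18700 + 4680)/2 = 11690 km.
By Kepler's third law the transfer-orbit period is T = 2π√(a_t³/μ), so t = T/2 = 19190 s.
Converting: 19190 s ÷ 3600 s/hour = 5.33 hours.

t = 5.33 hours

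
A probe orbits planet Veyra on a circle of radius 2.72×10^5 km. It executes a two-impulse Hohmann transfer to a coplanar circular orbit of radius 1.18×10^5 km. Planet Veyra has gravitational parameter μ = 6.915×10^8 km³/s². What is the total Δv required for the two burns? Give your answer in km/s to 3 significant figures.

Transfer-ellipse semi-major axis a_t = (r₁ + r₂)/2 = (2.720×10^5 + 1.180×10^5)/2 = 1.950×10^5 km.
Circular speed at r₁: v₁ = √(μ/r₁) = √(6.915×10^8/2.720×10^5) = 50.42 km/s.
On the transfer ellipse at r₁, vis-viva gives v_a = √[μ(2/r₁ − 1/a_t)] = 39.22 km/s.
First burn Δv₁ = |v_a − v₁| = 11.20 km/s.
At r₂, v₂ = √(μ/r₂) = 76.55 km/s.
Transfer-orbit speed at r₂: v_p = √[μ(2/r₂ − 1/a_t)] = 90.41 km/s.
Second burn Δv₂ = |v₂ − v_p| = 13.86 km/s.
Total Δv = Δv₁ + Δv₂ = 25.06 km/s.

Δv = 25.1 km/s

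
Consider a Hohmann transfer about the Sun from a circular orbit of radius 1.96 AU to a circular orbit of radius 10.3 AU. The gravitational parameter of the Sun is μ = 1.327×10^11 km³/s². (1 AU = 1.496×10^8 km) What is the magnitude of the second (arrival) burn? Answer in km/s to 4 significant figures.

Δv₂ = 4.033 km/s

In km: r₁ = 1.96 × 1.496×10^8 = 2.93216×10^8 km; r₂ = 10.3 × 1.496×10^8 = 1.54088×10^9 km.
Semi-major axis of the transfer orbit: a_t = (2.93216×10^8 + 1.54088×10^9)/2 = 9.17048×10^8 km.
On the circular orbit at r = 1.54088×10^9 km, v_c = √(μ/r) = 9.280 km/s.
Vis-viva on the transfer ellipse at r = 1.54088×10^9 km gives v_t = √[μ(2/r − 1/a_t)] = 5.247 km/s.
Δv₂ = |v_t − v_c| = |5.247 − 9.280| = 4.033 km/s.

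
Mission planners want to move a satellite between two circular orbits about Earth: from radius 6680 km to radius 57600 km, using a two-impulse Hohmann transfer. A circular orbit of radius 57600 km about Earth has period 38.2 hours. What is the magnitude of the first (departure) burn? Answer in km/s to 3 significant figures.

From Kepler's third law T² = 4π²r³/μ at r = 57600 km, T = 38.2 hours = 38.2 × 3600 s = 1.3752×10^5 s: μ = 4π²r³/T² = 3.98929×10^5 km³/s².
Semi-major axis of the transfer orbit: a_t = (6680 + 57600)/2 = 32140 km.
On the circular orbit at r = 6680 km, v_c = √(μ/r) = 7.72786 km/s.
Vis-viva on the transfer ellipse at r = 6680 km gives v_t = √[μ(2/r − 1/a_t)] = 10.3454 km/s.
Δv₁ = |v_t − v_c| = |10.3454 − 7.72786| = 2.618 km/s.

Δv₁ = 2.62 km/s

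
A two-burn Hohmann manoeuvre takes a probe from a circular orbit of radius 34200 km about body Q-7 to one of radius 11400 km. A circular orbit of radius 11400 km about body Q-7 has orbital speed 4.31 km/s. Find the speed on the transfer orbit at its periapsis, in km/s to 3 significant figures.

From the circular-orbit relation v² = μ/r at r = 11400 km: μ = v²r = (4.31)² × 11400 = 2.11768×10^5 km³/s².
Transfer-ellipse semi-major axis a_t = (r₁ + r₂)/2 = (34200 + 11400)/2 = 22800 km.
The periapsis of the transfer ellipse is at r = 11400 km.
Vis-viva: v = √[μ(2/r − 1/a_t)] = √[2.11768×10^5 × (2/11400 − 1/22800)] = 5.279 km/s.

v = 5.28 km/s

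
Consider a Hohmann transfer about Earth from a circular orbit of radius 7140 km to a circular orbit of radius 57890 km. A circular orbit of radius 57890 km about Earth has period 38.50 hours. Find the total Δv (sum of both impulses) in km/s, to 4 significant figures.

Δv = 3.893 km/s

From Kepler's third law T² = 4π²r³/μ at r = 57890 km, T = 38.50 hours = 38.50 × 3600 s = 1.386×10^5 s: μ = 4π²r³/T² = 3.98698×10^5 km³/s².
The Hohmann ellipse has a_t = (r₁ + r₂)/2 = 32515 km.
At r₁ the circular-orbit speed is v₁ = √(μ/r₁) = 7.473 km/s.
Transfer-orbit speed at r₁ (vis-viva): v_p = √[μ(2/r₁ − 1/a_t)] = 9.971 km/s.
First burn Δv₁ = |v_p − v₁| = 2.498 km/s.
At r₂, v₂ = √(μ/r₂) = 2.62434 km/s.
Transfer-orbit speed at r₂: v_a = √[μ(2/r₂ − 1/a_t)] = 1.22978 km/s.
Second burn Δv₂ = |v₂ − v_a| = 1.395 km/s.
Total Δv = Δv₁ + Δv₂ = 3.893 km/s.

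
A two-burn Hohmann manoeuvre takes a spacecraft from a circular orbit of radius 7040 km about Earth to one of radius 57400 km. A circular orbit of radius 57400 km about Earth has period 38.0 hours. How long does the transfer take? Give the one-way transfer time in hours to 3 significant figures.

From Kepler's third law T² = 4π²r³/μ at r = 57400 km, T = 38.0 hours = 38.0 × 3600 s = 1.368×10^5 s: μ = 4π²r³/T² = 3.98954×10^5 km³/s².
Transfer-ellipse semi-major axis a_t = (r₁ + r₂)/2 = (7040 + 57400)/2 = 32220 km.
By Kepler's third law the transfer-orbit period is T = 2π√(a_t³/μ), so t = T/2 = 28770 s.
Converting: 28770 s ÷ 3600 s/hour = 7.99 hours.

t = 7.99 hours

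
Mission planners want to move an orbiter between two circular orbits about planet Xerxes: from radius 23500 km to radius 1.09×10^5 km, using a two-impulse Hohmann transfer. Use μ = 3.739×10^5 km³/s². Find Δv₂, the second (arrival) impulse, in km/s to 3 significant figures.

Δv₂ = 0.749 km/s

The Hohmann ellipse has a_t = (r₁ + r₂)/2 = 66250 km.
Circular speed at r = 1.090×10^5 km: v_c = √(μ/r) = 1.852 km/s.
Vis-viva on the transfer ellipse at r = 1.090×10^5 km gives v_t = √[μ(2/r − 1/a_t)] = 1.103 km/s.
Δv₂ = |v_t − v_c| = |1.103 − 1.852| = 0.7490 km/s.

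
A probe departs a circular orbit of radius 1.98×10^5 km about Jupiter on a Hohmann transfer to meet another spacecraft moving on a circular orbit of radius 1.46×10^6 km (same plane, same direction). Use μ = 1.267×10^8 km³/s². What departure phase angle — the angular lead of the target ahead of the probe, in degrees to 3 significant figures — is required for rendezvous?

φ = 103°

Semi-major axis of the transfer orbit: a_t = (1.980×10^5 + 1.460×10^6)/2 = 8.290×10^5 km.
The half-period of the transfer ellipse is t = π√(a_t³/μ) = 2.107×10^5 s.
Target angular speed ω₂ = √(μ/r₂³) = 6.381×10^-6 rad/s.
Angle swept by the target during transfer: ω₂·t = 1.344 rad = 77.01°.
The probe traverses 180° on the transfer ellipse, so the target must lead by 180° − 77.01° = 103°.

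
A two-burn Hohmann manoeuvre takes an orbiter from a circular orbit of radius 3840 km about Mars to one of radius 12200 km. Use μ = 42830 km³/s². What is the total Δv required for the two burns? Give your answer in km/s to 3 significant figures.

The Hohmann ellipse has a_t = (r₁ + r₂)/2 = 8020 km.
Circular speed at r₁: v₁ = √(μ/r₁) = √(42830/3840) = 3.3397 km/s.
On the transfer ellipse at r₁, vis-viva equation gives v_p = √[μ(2/r₁ − 1/a_t)] = 4.1191 km/s.
First burn Δv₁ = |v_p − v₁| = 0.7794 km/s.
At r₂, v₂ = √(μ/r₂) = 1.8737 km/s.
Transfer-orbit speed at r₂: v_a = √[μ(2/r₂ − 1/a_t)] = 1.2965 km/s.
Second burn Δv₂ = |v₂ − v_a| = 0.5772 km/s.
Total Δv = Δv₁ + Δv₂ = 1.357 km/s.

Δv = 1.36 km/s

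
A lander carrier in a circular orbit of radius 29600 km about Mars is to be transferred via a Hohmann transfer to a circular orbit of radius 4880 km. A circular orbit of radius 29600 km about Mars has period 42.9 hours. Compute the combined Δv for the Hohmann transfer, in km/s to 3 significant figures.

From Kepler's third law T² = 4π²r³/μ at r = 29600 km, T = 42.9 hours = 42.9 × 3600 s = 1.5444×10^5 s: μ = 4π²r³/T² = 42925.5 km³/s².
The Hohmann ellipse has a_t = (r₁ + r₂)/2 = 17240 km.
At r₁ the circular-orbit speed is v₁ = √(μ/r₁) = 1.2042 km/s.
On the transfer ellipse at r₁, v² = μ(2/r − 1/a) gives v_a = √[μ(2/r₁ − 1/a_t)] = 0.64070 km/s.
First burn Δv₁ = |v_a − v₁| = 0.5635 km/s.
Circular speed at r₂: v₂ = √(μ/r₂) = 2.9658 km/s.
Transfer-orbit speed at r₂: v_p = √[μ(2/r₂ − 1/a_t)] = 3.8862 km/s.
Second burn Δv₂ = |v₂ − v_p| = 0.9204 km/s.
Total Δv = Δv₁ + Δv₂ = 1.484 km/s.

Δv = 1.48 km/s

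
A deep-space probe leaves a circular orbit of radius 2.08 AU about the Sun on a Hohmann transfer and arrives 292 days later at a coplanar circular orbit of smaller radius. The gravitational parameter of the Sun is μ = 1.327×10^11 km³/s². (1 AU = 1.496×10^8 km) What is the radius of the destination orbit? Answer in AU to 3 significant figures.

r₂ = 0.655 AU

In km: r₁ = 2.08 × 1.496×10^8 = 3.11168×10^8 km.
Transfer time t = 292 days = 2.52288×10^7 s, and t = π√(a_t³/μ).
So a_t = (μ t²/π²)^(1/3) = (1.327×10^11 × (2.52288×10^7)² / π²)^(1/3) = 2.04545×10^8 km.
Since a_t = (r₁ + r₂)/2, r₂ = 2a_t − r₁ = 2×2.04545×10^8 − 3.11168×10^8 = 9.7922×10^7 km.
In AU: r₂ = 9.7922×10^7 / 1.496×10^8 = 0.655 AU.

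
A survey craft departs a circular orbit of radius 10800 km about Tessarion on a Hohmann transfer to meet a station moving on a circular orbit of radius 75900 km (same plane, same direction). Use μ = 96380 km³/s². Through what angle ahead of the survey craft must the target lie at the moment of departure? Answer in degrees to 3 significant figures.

Transfer-ellipse semi-major axis a_t = (r₁ + r₂)/2 = (10800 + 75900)/2 = 43350 km.
Transfer time t = π√(a_t³/μ) = 91335.60 s.
The target's mean motion on its circular orbit is ω₂ = √(μ/r₂³) = 1.484673×10^-5 rad/s.
Angle swept by the target during transfer: ω₂·t = 1.356035 rad = 77.70°.
The survey craft traverses 180° on the transfer ellipse, so the target must lead by 180° − 77.70° = 102°.

φ = 102°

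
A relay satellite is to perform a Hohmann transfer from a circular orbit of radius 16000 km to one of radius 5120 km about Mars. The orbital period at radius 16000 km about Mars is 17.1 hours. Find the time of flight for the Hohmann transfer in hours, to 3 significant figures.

t = 4.58 hours

From Kepler's third law T² = 4π²r³/μ at r = 16000 km, T = 17.1 hours = 17.1 × 3600 s = 61560 s: μ = 4π²r³/T² = 42670.0 km³/s².
Semi-major axis of the transfer orbit: a_t = (16000 + 5120)/2 = 10560 km.
Half the transfer-orbit period gives t = π√(a_t³/μ) = 16500 s.
Converting: 16500 s ÷ 3600 s/hour = 4.58 hours.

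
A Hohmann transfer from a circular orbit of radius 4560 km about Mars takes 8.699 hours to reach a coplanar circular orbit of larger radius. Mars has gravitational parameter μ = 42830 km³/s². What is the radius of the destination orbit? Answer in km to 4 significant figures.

Transfer time t = 8.699 hours = 31316.4 s, and t = π√(a_t³/μ).
So a_t = (μ t²/π²)^(1/3) = (42830 × (31316.4)² / π²)^(1/3) = 16206 km.
Since a_t = (r₁ + r₂)/2, r₂ = 2a_t − r₁ = 2×16206 − 4560 = 27852 km.

r₂ = 27850 km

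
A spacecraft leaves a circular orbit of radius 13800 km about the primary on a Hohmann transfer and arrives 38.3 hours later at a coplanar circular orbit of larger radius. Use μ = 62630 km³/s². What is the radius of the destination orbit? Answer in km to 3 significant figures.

r₂ = 85000 km

Transfer time t = 38.3 hours = 1.3788×10^5 s, and t = π√(a_t³/μ).
So a_t = (μ t²/π²)^(1/3) = (62630 × (1.3788×10^5)² / π²)^(1/3) = 49412 km.
Since a_t = (r₁ + r₂)/2, r₂ = 2a_t − r₁ = 2×49412 − 13800 = 85024 km.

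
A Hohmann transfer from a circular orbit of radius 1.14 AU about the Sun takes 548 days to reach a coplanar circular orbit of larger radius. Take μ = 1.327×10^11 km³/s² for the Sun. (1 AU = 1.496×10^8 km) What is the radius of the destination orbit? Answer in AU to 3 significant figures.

r₂ = 3.02 AU

In km: r₁ = 1.14 × 1.496×10^8 = 1.70544×10^8 km.
Transfer time t = 548 days = 4.73472×10^7 s, and t = π√(a_t³/μ).
So a_t = (μ t²/π²)^(1/3) = (1.327×10^11 × (4.73472×10^7)² / π²)^(1/3) = 3.1121×10^8 km.
Since a_t = (r₁ + r₂)/2, r₂ = 2a_t − r₁ = 2×3.1121×10^8 − 1.70544×10^8 = 4.51876×10^8 km.
In AU: r₂ = 4.51876×10^8 / 1.496×10^8 = 3.02 AU.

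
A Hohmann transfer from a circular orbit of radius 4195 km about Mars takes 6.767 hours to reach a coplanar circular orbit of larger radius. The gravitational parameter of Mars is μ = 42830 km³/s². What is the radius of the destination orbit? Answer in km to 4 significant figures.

Transfer time t = 6.767 hours = 24361.2 s, and t = π√(a_t³/μ).
So a_t = (μ t²/π²)^(1/3) = (42830 × (24361.2)² / π²)^(1/3) = 13707 km.
Since a_t = (r₁ + r₂)/2, r₂ = 2a_t − r₁ = 2×13707 − 4195 = 23219 km.

r₂ = 23220 km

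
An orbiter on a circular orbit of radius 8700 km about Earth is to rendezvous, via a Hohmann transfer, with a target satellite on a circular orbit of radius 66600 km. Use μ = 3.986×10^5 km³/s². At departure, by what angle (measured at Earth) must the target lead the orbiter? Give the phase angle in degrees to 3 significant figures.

φ = 103°

Transfer-ellipse semi-major axis a_t = (r₁ + r₂)/2 = (8700 + 66600)/2 = 37650 km.
The half-period of the transfer ellipse is t = π√(a_t³/μ) = 36352 s.
Target angular speed ω₂ = √(μ/r₂³) = 3.6733×10^-5 rad/s.
Angle swept by the target during transfer: ω₂·t = 1.3353 rad = 76.51°.
Arrival is 180° from departure on the ellipse, so φ = 180° − 76.51° = 103°.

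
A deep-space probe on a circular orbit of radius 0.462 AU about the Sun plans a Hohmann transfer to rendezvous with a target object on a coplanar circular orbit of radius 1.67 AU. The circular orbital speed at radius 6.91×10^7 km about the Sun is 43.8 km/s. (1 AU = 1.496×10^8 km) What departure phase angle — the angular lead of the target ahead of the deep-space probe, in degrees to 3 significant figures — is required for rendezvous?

From the circular-orbit relation v² = μ/r at r = 6.91×10^7 km: μ = v²r = (43.8)² × 6.91×10^7 = 1.32564×10^11 km³/s².
In km: r₁ = 0.462 × 1.496×10^8 = 6.91152×10^7 km; r₂ = 1.67 × 1.496×10^8 = 2.49832×10^8 km.
Transfer-ellipse semi-major axis a_t = (r₁ + r₂)/2 = (6.91152×10^7 + 2.49832×10^8)/2 = 1.594736×10^8 km.
Transfer time t = π√(a_t³/μ) = 1.7377×10^7 s.
The target's mean motion on its circular orbit is ω₂ = √(μ/r₂³) = 9.2202×10^-8 rad/s.
Angle swept by the target during transfer: ω₂·t = 1.6022 rad = 91.80°.
The deep-space probe traverses 180° on the transfer ellipse, so the target must lead by 180° − 91.80° = 88.2°.

φ = 88.2°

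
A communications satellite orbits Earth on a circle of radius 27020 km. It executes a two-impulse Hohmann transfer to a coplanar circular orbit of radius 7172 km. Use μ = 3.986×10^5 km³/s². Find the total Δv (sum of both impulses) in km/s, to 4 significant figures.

Δv = 3.270 km/s

Semi-major axis of the transfer orbit: a_t = (27020 + 7172)/2 = 17096 km.
At r₁ the circular-orbit speed is v₁ = √(μ/r₁) = 3.841 km/s.
Transfer-orbit speed at r₁ (v² = μ(2/r − 1/a)): v_a = √[μ(2/r₁ − 1/a_t)] = 2.488 km/s.
First burn Δv₁ = |v_a − v₁| = 1.353 km/s.
Circular speed at r₂: v₂ = √(μ/r₂) = 7.455 km/s.
Transfer-orbit speed at r₂: v_p = √[μ(2/r₂ − 1/a_t)] = 9.372 km/s.
Second burn Δv₂ = |v₂ − v_p| = 1.917 km/s.
Δv = Δv₁ + Δv₂ = 1.353 + 1.917 = 3.270 km/s.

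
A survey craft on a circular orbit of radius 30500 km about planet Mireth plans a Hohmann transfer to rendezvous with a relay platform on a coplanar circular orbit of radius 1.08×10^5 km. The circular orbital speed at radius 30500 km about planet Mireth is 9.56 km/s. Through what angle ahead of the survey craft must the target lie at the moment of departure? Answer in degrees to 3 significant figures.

φ = 87.6°

From the circular-orbit relation v² = μ/r at r = 30500 km: μ = v²r = (9.56)² × 30500 = 2.78750×10^6 km³/s².
Transfer-ellipse semi-major axis a_t = (r₁ + r₂)/2 = (30500 + 1.080×10^5)/2 = 69250 km.
Transfer time t = π√(a_t³/μ) = 34290 s.
Target angular speed ω₂ = √(μ/r₂³) = 4.704×10^-5 rad/s.
Angle swept by the target during transfer: ω₂·t = 1.613 rad = 92.42°.
The survey craft traverses 180° on the transfer ellipse, so the target must lead by 180° − 92.42° = 87.6°.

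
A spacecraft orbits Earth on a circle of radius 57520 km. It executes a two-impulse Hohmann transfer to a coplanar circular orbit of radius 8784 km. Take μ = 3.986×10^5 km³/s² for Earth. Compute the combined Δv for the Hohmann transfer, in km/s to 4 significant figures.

Δv = 3.414 km/s

The Hohmann ellipse has a_t = (r₁ + r₂)/2 = 33152 km.
Circular speed at r₁: v₁ = √(μ/r₁) = √(3.986×10^5/57520) = 2.632 km/s.
On the transfer ellipse at r₁, vis-viva gives v_a = √[μ(2/r₁ − 1/a_t)] = 1.355 km/s.
First burn Δv₁ = |v_a − v₁| = 1.277 km/s.
Circular speed at r₂: v₂ = √(μ/r₂) = 6.736 km/s.
Transfer-orbit speed at r₂: v_p = √[μ(2/r₂ − 1/a_t)] = 8.873 km/s.
Second burn Δv₂ = |v₂ − v_p| = 2.137 km/s.
Δv = Δv₁ + Δv₂ = 1.277 + 2.137 = 3.414 km/s.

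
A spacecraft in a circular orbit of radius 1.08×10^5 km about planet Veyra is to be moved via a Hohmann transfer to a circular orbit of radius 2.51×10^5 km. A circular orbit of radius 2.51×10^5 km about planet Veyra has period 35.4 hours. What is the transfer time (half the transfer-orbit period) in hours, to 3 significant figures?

From Kepler's third law T² = 4π²r³/μ at r = 2.51×10^5 km, T = 35.4 hours = 35.4 × 3600 s = 1.2744×10^5 s: μ = 4π²r³/T² = 3.84388×10^7 km³/s².
Semi-major axis of the transfer orbit: a_t = (1.080×10^5 + 2.510×10^5)/2 = 1.795×10^5 km.
Transfer time t = π√(a_t³/μ) = π√((1.795×10^5)³ / 3.84388×10^7) = 38540 s.
Converting: 38540 s ÷ 3600 s/hour = 10.7 hours.

t = 10.7 hours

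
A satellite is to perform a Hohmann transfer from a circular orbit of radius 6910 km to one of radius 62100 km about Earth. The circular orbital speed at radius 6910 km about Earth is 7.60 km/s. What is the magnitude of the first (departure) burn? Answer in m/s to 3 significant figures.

Δv₁ = 2600 m/s

From the circular-orbit relation v² = μ/r at r = 6910 km: μ = v²r = (7.60)² × 6910 = 3.99122×10^5 km³/s².
Semi-major axis of the transfer orbit: a_t = (6910 + 62100)/2 = 34505 km.
Circular speed at r = 6910 km: v_c = √(μ/r) = 7.6000 km/s.
Transfer-orbit speed at the same r (vis-viva, a = a_t): v_t = √[μ(2/r − 1/a_t)] = 10.196 km/s.
Δv₁ = |v_t − v_c| = |10.196 − 7.6000| = 2.596 km/s.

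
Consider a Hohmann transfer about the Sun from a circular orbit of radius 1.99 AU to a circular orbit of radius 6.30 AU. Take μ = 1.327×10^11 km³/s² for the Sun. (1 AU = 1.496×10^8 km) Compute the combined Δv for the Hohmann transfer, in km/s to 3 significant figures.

Δv = 8.56 km/s

In km: r₁ = 1.99 × 1.496×10^8 = 2.97704×10^8 km; r₂ = 6.30 × 1.496×10^8 = 9.4248×10^8 km.
Transfer-ellipse semi-major axis a_t = (r₁ + r₂)/2 = (2.97704×10^8 + 9.4248×10^8)/2 = 6.20092×10^8 km.
Circular speed at r₁: v₁ = √(μ/r₁) = √(1.327×10^11/2.97704×10^8) = 21.113 km/s.
Transfer-orbit speed at r₁ (vis-viva equation): v_p = √[μ(2/r₁ − 1/a_t)] = 26.029 km/s.
First burn Δv₁ = |v_p − v₁| = 4.916 km/s.
At r₂, v₂ = √(μ/r₂) = 11.866 km/s.
Transfer-orbit speed at r₂: v_a = √[μ(2/r₂ − 1/a_t)] = 8.2217 km/s.
Second burn Δv₂ = |v₂ − v_a| = 3.644 km/s.
Total Δv = Δv₁ + Δv₂ = 8.560 km/s.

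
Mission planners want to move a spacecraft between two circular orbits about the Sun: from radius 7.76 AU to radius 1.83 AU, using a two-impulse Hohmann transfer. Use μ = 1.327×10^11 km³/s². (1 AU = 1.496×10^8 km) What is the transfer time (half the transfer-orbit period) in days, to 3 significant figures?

In km: r₁ = 7.76 × 1.496×10^8 = 1.160896×10^9 km; r₂ = 1.83 × 1.496×10^8 = 2.73768×10^8 km.
Transfer-ellipse semi-major axis a_t = (r₁ + r₂)/2 = (1.160896×10^9 + 2.73768×10^8)/2 = 7.17332×10^8 km.
Transfer time t = π√(a_t³/μ) = π√((7.17332×10^8)³ / 1.327×10^11) = 1.657×10^8 s.
Converting: 1.657×10^8 s ÷ 86400 s/day = 1920 days.

t = 1920 days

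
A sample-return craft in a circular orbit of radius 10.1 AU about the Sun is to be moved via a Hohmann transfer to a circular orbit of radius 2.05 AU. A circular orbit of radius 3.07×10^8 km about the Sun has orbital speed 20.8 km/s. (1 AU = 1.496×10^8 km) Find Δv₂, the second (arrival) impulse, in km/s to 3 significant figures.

Δv₂ = 6.02 km/s

From the circular-orbit relation v² = μ/r at r = 3.07×10^8 km: μ = v²r = (20.8)² × 3.07×10^8 = 1.32820×10^11 km³/s².
In km: r₁ = 10.1 × 1.496×10^8 = 1.51096×10^9 km; r₂ = 2.05 × 1.496×10^8 = 3.0668×10^8 km.
Transfer-ellipse semi-major axis a_t = (r₁ + r₂)/2 = (1.51096×10^9 + 3.0668×10^8)/2 = 9.0882×10^8 km.
Circular speed at r = 3.0668×10^8 km: v_c = √(μ/r) = 20.811 km/s.
Transfer-orbit speed at the same r (vis-viva, a = a_t): v_t = √[μ(2/r − 1/a_t)] = 26.834 km/s.
Δv₂ = |v_t − v_c| = |26.834 − 20.811| = 6.023 km/s.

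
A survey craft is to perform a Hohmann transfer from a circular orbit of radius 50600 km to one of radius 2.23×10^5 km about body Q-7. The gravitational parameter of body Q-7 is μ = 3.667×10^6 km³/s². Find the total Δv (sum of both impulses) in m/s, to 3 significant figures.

Δv = 3940 m/s

The Hohmann ellipse has a_t = (r₁ + r₂)/2 = 1.368×10^5 km.
At r₁ the circular-orbit speed is v₁ = √(μ/r₁) = 8.5130 km/s.
Transfer-orbit speed at r₁ (v² = μ(2/r − 1/a)): v_p = √[μ(2/r₁ − 1/a_t)] = 10.869 km/s.
First burn Δv₁ = |v_p − v₁| = 2.356 km/s.
At r₂, v₂ = √(μ/r₂) = 4.055 km/s.
Transfer-orbit speed at r₂: v_a = √[μ(2/r₂ − 1/a_t)] = 2.466 km/s.
Second burn Δv₂ = |v₂ − v_a| = 1.589 km/s.
Δv = Δv₁ + Δv₂ = 2.356 + 1.589 = 3.945 km/s.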